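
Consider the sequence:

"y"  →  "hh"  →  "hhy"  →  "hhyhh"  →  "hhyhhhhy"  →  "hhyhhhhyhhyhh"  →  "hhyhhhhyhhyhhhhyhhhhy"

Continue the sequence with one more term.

hhyhhhhyhhyhhhhyhhhhyhhyhhhhyhhyhh

This is a Fibonacci-style word recurrence s(k) = s(k−1)·s(k−2): e.g. hh·y = hhy.
Continuing: hhyhhhhyhhyhhhhyhhhhy · hhyhhhhyhhyhh gives term 8.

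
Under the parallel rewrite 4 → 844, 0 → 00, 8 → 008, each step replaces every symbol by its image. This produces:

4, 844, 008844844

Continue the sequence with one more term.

Apply φ to 008844844 symbol by symbol: 0→00, 0→00, 8→008, 8→008, 4→844, 4→844, 8→008, 4→844, 4→844; joined: 00 00 008 008 844 844 008 844 844.

0000008008844844008844844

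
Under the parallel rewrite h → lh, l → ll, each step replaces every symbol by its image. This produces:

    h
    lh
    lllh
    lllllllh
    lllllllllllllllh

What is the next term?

lllllllllllllllllllllllllllllllh

Applying the rule to each of the 16 symbols of lllllllllllllllh gives the pieces ll ll ll ll ll ll ll ll ll ll ll ll ll ll ll lh, which concatenate to the answer.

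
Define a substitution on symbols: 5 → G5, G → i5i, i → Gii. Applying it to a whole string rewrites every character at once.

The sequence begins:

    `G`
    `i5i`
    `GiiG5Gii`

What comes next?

Rewriting each symbol of GiiG5Gii: G→i5i, i→Gii, i→Gii, G→i5i, 5→G5, G→i5i, i→Gii, i→Gii, which concatenates to i5i Gii Gii i5i G5 i5i Gii Gii.

i5iGiiGiii5iG5i5iGiiGii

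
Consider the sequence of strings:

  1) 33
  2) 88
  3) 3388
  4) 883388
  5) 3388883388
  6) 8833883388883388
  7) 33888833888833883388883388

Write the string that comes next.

883388338888338833888833888833883388883388

From term 3 onward, concatenate the second-to-last term with the last: 33·88 = 3388, 88·3388 = 883388, …
Continuing: 8833883388883388 · 33888833888833883388883388 gives term 8.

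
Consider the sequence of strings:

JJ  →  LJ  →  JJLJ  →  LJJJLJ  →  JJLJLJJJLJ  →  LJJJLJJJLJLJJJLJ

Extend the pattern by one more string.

Each term (from the third on) is the two preceding terms concatenated in order: term 3 = JJ·LJ = JJLJ.
The next term joins JJLJLJJJLJ and LJJJLJJJLJLJJJLJ.

JJLJLJJJLJLJJJLJJJLJLJJJLJ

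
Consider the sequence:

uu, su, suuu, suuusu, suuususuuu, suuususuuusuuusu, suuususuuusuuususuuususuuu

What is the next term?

From term 3 onward, concatenate the last term with the second-to-last: su·uu = suuu, suuu·su = suuusu, …
The next term joins suuususuuusuuususuuususuuu and suuususuuusuuusu.

suuususuuusuuususuuususuuusuuususuuusuuusu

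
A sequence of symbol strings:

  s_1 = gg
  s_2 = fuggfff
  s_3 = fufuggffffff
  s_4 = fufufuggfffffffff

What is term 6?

s(k+1) = fu·s(k)·fff, so each term gains fu as a prefix and fff as a suffix.
From fufufuggfffffffff, 2 further steps: fufufuggfffffffff → fufufufuggffffffffffff → (answer).

fufufufufuggfffffffffffffff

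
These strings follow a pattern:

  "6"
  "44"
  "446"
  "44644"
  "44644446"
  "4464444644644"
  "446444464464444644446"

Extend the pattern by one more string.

This is a Fibonacci-style word recurrence s(k) = s(k−1)·s(k−2): e.g. 44·6 = 446.
The next term joins 446444464464444644446 and 4464444644644.

4464444644644446444464464444644644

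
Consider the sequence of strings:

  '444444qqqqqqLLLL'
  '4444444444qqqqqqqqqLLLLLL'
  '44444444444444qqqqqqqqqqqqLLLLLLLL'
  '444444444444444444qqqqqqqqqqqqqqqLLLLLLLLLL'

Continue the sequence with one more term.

Term n consists of 4n-2 4's, followed by 3n q's, followed by 2n L's, where the shown terms are n = 2, 3, 4, 5.
Setting n = 6 gives 22, 18, 12 characters in each block.

4444444444444444444444qqqqqqqqqqqqqqqqqqLLLLLLLLLLLL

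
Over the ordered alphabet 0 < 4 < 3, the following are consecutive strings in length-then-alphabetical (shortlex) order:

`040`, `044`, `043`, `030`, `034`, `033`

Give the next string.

400

Find the rightmost character of 033 below 3, bump it to the next letter, and reset everything to its right to 0.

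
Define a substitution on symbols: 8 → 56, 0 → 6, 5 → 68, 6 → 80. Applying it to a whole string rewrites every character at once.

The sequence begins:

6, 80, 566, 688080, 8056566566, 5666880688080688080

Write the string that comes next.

φ(5666880688080688080) expands symbol-by-symbol to 68 80 80 80 56 56 6 80 56 56 6 56 6 80 56 56 6 56 6; joining the 19 pieces gives the next term.

688080805656680565665668056566566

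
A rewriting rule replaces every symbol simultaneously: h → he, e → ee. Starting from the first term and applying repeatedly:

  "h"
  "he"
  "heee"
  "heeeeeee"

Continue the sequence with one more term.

heeeeeeeeeeeeeee

Apply φ to heeeeeee symbol by symbol: h→he, e→ee, e→ee, e→ee, e→ee, e→ee, e→ee, e→ee; joined: he ee ee ee ee ee ee ee.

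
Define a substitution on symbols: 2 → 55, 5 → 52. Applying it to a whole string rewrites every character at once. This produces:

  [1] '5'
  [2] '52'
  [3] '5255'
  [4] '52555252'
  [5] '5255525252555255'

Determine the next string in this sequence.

Rewriting the 16 symbols of 5255525252555255 one by one yields 52 55 52 52 52 55 52 55 52 55 52 52 52 55 52 52; concatenated:

52555252525552555255525252555252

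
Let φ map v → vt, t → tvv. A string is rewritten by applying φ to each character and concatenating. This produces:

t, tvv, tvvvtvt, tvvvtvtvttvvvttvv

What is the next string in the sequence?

Replace each of the 17 characters of tvvvtvtvttvvvttvv in place — tvv vt vt vt tvv vt tvv vt tvv tvv vt vt vt tvv tvv vt vt — and concatenate.

tvvvtvtvttvvvttvvvttvvtvvvtvtvttvvtvvvtvt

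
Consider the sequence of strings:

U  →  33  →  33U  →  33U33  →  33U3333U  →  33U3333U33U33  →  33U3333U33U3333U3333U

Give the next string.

Each term (from the third on) is the previous term followed by the one before it: term 3 = 33·U = 33U.
The next term joins 33U3333U33U3333U3333U and 33U3333U33U33.

33U3333U33U3333U3333U33U3333U33U33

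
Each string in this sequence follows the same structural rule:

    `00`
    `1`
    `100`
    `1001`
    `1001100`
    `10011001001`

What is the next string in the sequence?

100110010011001100

From term 3 onward, concatenate the last term with the second-to-last: 1·00 = 100, 100·1 = 1001, …
So term 7 is 10011001001·1001100.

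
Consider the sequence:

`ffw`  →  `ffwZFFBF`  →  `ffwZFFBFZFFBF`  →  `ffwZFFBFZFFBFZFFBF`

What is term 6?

ffwZFFBFZFFBFZFFBFZFFBFZFFBF

Each term is the previous one with ZFFBF appended.
From ffwZFFBFZFFBFZFFBF, 2 further steps: ffwZFFBFZFFBFZFFBF → ffwZFFBFZFFBFZFFBFZFFBF → (answer).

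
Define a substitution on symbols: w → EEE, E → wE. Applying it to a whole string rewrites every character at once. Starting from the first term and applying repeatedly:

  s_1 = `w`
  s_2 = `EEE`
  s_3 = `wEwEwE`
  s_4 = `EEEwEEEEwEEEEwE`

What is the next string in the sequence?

wEwEwEEEEwEwEwEwEEEEwEwEwEwEEEEwE

Replace each of the 15 characters of EEEwEEEEwEEEEwE in place — wE wE wE EEE wE wE wE wE EEE wE wE wE wE EEE wE — and concatenate.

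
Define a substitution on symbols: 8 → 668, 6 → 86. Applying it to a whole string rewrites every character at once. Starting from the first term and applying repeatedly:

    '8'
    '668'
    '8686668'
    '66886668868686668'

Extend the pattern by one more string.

86866686688686866686688666886668868686668

Applying the rule to each of the 17 symbols of 66886668868686668 gives the pieces 86 86 668 668 86 86 86 668 668 86 668 86 668 86 86 86 668, which concatenate to the answer.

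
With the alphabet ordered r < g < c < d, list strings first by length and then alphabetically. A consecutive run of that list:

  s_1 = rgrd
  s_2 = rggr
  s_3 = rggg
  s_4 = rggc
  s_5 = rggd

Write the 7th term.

Stepping forward 2 times from rggd: rggd → rgcr, then the target.

rgcg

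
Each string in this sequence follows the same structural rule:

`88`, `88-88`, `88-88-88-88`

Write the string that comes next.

88-88-88-88-88-88-88-88

Every step duplicates the string with '-' between the halves.
So the next term is two copies of 88-88-88-88 with '-' between the halves.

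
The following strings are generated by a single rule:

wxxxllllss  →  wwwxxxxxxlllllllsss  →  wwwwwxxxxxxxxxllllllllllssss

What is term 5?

wwwwwwwwwxxxxxxxxxxxxxxxllllllllllllllllssssss

Reading off run lengths: w runs 1, 3, 5; x runs 3, 6, 9; l runs 4, 7, 10; s runs 2, 3, 4 — each is linear in n (n = 1, 2, …).
At n = 5 the blocks have lengths 9, 15, 16, 6.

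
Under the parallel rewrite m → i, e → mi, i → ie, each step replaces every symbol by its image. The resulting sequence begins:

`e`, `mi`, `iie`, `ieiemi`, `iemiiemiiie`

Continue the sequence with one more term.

Rewriting each symbol of iemiiemiiie: i→ie, e→mi, m→i, i→ie, i→ie, e→mi, m→i, i→ie, i→ie, i→ie, e→mi, which concatenates to ie mi i ie ie mi i ie ie ie mi.

iemiiieiemiiieieiemi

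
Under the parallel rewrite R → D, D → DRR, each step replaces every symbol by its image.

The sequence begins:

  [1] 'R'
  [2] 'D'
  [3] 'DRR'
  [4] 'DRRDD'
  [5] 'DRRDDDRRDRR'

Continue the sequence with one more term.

Rewriting each symbol of DRRDDDRRDRR: D→DRR, R→D, R→D, D→DRR, D→DRR, D→DRR, R→D, R→D, D→DRR, R→D, R→D, which concatenates to DRR D D DRR DRR DRR D D DRR D D.

DRRDDDRRDRRDRRDDDRRDD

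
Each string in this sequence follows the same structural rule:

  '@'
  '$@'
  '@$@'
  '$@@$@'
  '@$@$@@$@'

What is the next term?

This is a Fibonacci-style word recurrence s(k) = s(k−2)·s(k−1): e.g. @·$@ = @$@.
Continuing: $@@$@ · @$@$@@$@ gives term 6.

$@@$@@$@$@@$@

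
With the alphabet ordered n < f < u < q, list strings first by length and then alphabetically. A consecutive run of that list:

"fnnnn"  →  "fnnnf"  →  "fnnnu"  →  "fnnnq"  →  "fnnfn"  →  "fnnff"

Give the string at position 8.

fnnfq

Advancing 2 positions from fnnff through fnnff → fnnfu reaches term 8.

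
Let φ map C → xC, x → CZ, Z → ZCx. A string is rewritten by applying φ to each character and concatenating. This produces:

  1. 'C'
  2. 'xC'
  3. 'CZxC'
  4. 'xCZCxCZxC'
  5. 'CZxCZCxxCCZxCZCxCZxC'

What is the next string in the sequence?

xCZCxCZxCZCxxCCZCZxCxCZCxCZxCZCxxCCZxCZCxCZxC

Applying the rule to each of the 20 symbols of CZxCZCxxCCZxCZCxCZxC gives the pieces xC ZCx CZ xC ZCx xC CZ CZ xC xC ZCx CZ xC ZCx xC CZ xC ZCx CZ xC, which concatenate to the answer.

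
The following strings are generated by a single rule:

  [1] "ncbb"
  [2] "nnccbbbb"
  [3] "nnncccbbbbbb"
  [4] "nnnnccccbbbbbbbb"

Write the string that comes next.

Term n consists of n n's, followed by n c's, followed by 2n b's (n = 1, 2, …).
For the next term, n = 5, so the run lengths are 5, 5, 10.

nnnnncccccbbbbbbbbbb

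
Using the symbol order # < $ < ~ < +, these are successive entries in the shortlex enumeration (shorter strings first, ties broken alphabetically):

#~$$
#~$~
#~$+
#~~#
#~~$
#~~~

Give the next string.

Treat #~~~ as a base-4 numeral over the given alphabet and add one, carrying through any trailing +'s.

#~~+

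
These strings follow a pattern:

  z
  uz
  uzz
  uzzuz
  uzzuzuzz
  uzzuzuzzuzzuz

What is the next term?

uzzuzuzzuzzuzuzzuzuzz

This is a Fibonacci-style word recurrence s(k) = s(k−1)·s(k−2): e.g. uz·z = uzz.
Continuing: uzzuzuzzuzzuz · uzzuzuzz gives term 7.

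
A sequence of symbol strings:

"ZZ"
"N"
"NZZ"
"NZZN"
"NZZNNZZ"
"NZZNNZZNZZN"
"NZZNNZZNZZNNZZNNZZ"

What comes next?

NZZNNZZNZZNNZZNNZZNZZNNZZNZZN

This is a Fibonacci-style word recurrence s(k) = s(k−1)·s(k−2): e.g. N·ZZ = NZZ.
So term 8 is NZZNNZZNZZNNZZNNZZ·NZZNNZZNZZN.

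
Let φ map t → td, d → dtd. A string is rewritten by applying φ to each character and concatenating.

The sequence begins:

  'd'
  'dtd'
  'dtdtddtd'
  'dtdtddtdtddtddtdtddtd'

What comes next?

Replace each of the 21 characters of dtdtddtdtddtddtdtddtd in place — dtd td dtd td dtd dtd td dtd td dtd dtd td dtd dtd td dtd td dtd dtd td dtd — and concatenate.

dtdtddtdtddtddtdtddtdtddtddtdtddtddtdtddtdtddtddtdtddtd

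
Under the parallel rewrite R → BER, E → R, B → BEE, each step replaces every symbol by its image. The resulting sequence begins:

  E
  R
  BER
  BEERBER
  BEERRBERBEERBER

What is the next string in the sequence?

BEERRBERBERBEERBERBEERRBERBEERBER

Replace each of the 15 characters of BEERRBERBEERBER in place — BEE R R BER BER BEE R BER BEE R R BER BEE R BER — and concatenate.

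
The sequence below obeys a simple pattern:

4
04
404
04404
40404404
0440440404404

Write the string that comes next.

From term 3 onward, concatenate the second-to-last term with the last: 4·04 = 404, 04·404 = 04404, …
So term 7 is 40404404·0440440404404.

404044040440440404404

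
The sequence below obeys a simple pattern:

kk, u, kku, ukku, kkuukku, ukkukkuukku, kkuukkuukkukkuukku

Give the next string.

ukkukkuukkukkuukkuukkukkuukku

This is a Fibonacci-style word recurrence s(k) = s(k−2)·s(k−1): e.g. kk·u = kku.
Continuing: ukkukkuukku · kkuukkuukkukkuukku gives term 8.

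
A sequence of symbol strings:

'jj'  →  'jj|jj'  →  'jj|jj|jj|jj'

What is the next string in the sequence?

Each string is two copies of the previous one joined by '|'.
One more doubling of jj|jj|jj|jj gives the answer.

jj|jj|jj|jj|jj|jj|jj|jj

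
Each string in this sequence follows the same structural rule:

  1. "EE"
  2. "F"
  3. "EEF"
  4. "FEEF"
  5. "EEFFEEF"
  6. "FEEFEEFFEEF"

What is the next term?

EEFFEEFFEEFEEFFEEF

This is a Fibonacci-style word recurrence s(k) = s(k−2)·s(k−1): e.g. EE·F = EEF.
Continuing: EEFFEEF · FEEFEEFFEEF gives term 7.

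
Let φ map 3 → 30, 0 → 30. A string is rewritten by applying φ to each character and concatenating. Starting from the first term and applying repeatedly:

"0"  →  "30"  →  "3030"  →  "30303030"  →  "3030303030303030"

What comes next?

30303030303030303030303030303030

φ(3030303030303030) expands symbol-by-symbol to 30 30 30 30 30 30 30 30 30 30 30 30 30 30 30 30; joining the 16 pieces gives the next term.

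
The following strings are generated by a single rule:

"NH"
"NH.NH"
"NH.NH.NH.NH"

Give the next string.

s(k+1) = s(k)·.·s(k) — each term doubles the last with '.' between the halves.
So the next term is two copies of NH.NH.NH.NH with '.' between the halves.

NH.NH.NH.NH.NH.NH.NH.NH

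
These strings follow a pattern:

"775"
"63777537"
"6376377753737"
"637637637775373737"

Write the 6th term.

6376376376376377753737373737

s(k+1) = 637·s(k)·37, so each term gains 637 as a prefix and 37 as a suffix.
From 637637637775373737, 2 further steps: 637637637775373737 → 63763763763777537373737 → (answer).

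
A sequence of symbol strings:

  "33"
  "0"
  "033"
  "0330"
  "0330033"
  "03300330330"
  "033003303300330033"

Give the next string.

Each term (from the third on) is the previous term followed by the one before it: term 3 = 0·33 = 033.
So term 8 is 033003303300330033·03300330330.

03300330330033003303300330330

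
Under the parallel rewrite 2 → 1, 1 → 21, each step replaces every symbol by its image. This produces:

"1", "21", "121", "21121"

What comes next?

12121121

Apply φ to 21121 symbol by symbol: 2→1, 1→21, 1→21, 2→1, 1→21; joined: 1 21 21 1 21.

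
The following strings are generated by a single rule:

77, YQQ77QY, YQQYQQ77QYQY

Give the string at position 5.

YQQYQQYQQYQQ77QYQYQYQY

Each term wraps the previous one in YQQ on the left and QY on the right.
From YQQYQQ77QYQY, 2 further steps: YQQYQQ77QYQY → YQQYQQYQQ77QYQYQY → (answer).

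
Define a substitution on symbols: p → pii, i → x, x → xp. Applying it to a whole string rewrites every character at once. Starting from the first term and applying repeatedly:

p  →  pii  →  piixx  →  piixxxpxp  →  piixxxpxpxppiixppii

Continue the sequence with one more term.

piixxxpxpxppiixppiixppiipiixxxppiipiixx

Applying the rule to each of the 19 symbols of piixxxpxpxppiixppii gives the pieces pii x x xp xp xp pii xp pii xp pii pii x x xp pii pii x x, which concatenate to the answer.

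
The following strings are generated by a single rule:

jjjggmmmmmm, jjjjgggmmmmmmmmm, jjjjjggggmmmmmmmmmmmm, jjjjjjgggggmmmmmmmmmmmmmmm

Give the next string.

jjjjjjjggggggmmmmmmmmmmmmmmmmmm

Term n consists of n+1 j's, followed by n g's, followed by 3n m's, where the shown terms are n = 2, 3, 4, 5.
Setting n = 6 gives 7, 6, 18 characters in each block.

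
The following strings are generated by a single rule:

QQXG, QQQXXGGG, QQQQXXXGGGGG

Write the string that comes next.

Reading off run lengths: Q runs 2, 3, 4; X runs 1, 2, 3; G runs 1, 3, 5 — each is linear in n (n = 1, 2, …).
At n = 4 the blocks have lengths 5, 4, 7.

QQQQQXXXXGGGGGGG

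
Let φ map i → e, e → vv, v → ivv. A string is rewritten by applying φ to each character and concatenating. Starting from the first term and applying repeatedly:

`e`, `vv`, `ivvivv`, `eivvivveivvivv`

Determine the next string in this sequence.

vveivvivveivvivvvveivvivveivvivv

φ(eivvivveivvivv) expands symbol-by-symbol to vv e ivv ivv e ivv ivv vv e ivv ivv e ivv ivv; joining the 14 pieces gives the next term.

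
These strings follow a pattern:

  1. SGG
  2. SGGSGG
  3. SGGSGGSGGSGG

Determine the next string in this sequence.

s(k+1) = s(k)·s(k) — each term doubles the last.
Doubling SGGSGGSGGSGG:

SGGSGGSGGSGGSGGSGGSGGSGG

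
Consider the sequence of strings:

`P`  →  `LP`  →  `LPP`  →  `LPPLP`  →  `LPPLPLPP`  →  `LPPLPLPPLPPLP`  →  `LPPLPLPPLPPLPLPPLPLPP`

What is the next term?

Each term (from the third on) is the previous term followed by the one before it: term 3 = LP·P = LPP.
So term 8 is LPPLPLPPLPPLPLPPLPLPP·LPPLPLPPLPPLP.

LPPLPLPPLPPLPLPPLPLPPLPPLPLPPLPPLP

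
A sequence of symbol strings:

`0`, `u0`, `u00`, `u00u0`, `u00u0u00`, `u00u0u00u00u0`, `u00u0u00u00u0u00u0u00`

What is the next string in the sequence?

Each term (from the third on) is the previous term followed by the one before it: term 3 = u0·0 = u00.
So term 8 is u00u0u00u00u0u00u0u00·u00u0u00u00u0.

u00u0u00u00u0u00u0u00u00u0u00u00u0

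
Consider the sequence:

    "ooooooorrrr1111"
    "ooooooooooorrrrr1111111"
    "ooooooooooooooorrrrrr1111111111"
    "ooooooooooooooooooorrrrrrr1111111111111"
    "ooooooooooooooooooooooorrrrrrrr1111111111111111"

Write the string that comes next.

ooooooooooooooooooooooooooorrrrrrrrr1111111111111111111

Each string has the form o^{4n+3} r^{n+3} 1^{3n+1} (n = 1, 2, …).
Setting n = 6 gives 27, 9, 19 characters in each block.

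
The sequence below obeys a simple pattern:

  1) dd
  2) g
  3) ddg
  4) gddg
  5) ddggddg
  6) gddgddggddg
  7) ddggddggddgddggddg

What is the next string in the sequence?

This is a Fibonacci-style word recurrence s(k) = s(k−2)·s(k−1): e.g. dd·g = ddg.
Continuing: gddgddggddg · ddggddggddgddggddg gives term 8.

gddgddggddgddggddggddgddggddg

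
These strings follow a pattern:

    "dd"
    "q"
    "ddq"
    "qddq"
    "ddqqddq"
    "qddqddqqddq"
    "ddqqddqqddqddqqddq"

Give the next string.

qddqddqqddqddqqddqqddqddqqddq

From term 3 onward, concatenate the second-to-last term with the last: dd·q = ddq, q·ddq = qddq, …
So term 8 is qddqddqqddq·ddqqddqqddqddqqddq.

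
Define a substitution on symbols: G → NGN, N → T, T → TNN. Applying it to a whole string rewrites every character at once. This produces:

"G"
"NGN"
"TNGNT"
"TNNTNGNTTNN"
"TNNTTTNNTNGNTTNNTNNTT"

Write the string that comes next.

Rewriting the 21 symbols of TNNTTTNNTNGNTTNNTNNTT one by one yields TNN T T TNN TNN TNN T T TNN T NGN T TNN TNN T T TNN T T TNN TNN; concatenated:

TNNTTTNNTNNTNNTTTNNTNGNTTNNTNNTTTNNTTTNNTNN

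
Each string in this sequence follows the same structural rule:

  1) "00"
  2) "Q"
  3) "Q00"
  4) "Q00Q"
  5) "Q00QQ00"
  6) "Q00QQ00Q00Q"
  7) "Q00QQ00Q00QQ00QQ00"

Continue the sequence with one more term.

Q00QQ00Q00QQ00QQ00Q00QQ00Q00Q

This is a Fibonacci-style word recurrence s(k) = s(k−1)·s(k−2): e.g. Q·00 = Q00.
Continuing: Q00QQ00Q00QQ00QQ00 · Q00QQ00Q00Q gives term 8.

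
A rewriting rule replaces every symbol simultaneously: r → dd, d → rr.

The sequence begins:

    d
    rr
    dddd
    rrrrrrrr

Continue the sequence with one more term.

dddddddddddddddd

Apply φ to rrrrrrrr symbol by symbol: r→dd, r→dd, r→dd, r→dd, r→dd, r→dd, r→dd, r→dd; joined: dd dd dd dd dd dd dd dd.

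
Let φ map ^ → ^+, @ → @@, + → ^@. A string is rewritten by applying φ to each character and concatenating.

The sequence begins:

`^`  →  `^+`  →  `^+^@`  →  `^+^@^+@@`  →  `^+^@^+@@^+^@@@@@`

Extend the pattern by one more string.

Rewriting the 16 symbols of ^+^@^+@@^+^@@@@@ one by one yields ^+ ^@ ^+ @@ ^+ ^@ @@ @@ ^+ ^@ ^+ @@ @@ @@ @@ @@; concatenated:

^+^@^+@@^+^@@@@@^+^@^+@@@@@@@@@@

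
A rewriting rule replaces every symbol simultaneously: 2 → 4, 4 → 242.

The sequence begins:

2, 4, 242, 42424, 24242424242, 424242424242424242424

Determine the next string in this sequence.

Rewriting the 21 symbols of 424242424242424242424 one by one yields 242 4 242 4 242 4 242 4 242 4 242 4 242 4 242 4 242 4 242 4 242; concatenated:

2424242424242424242424242424242424242424242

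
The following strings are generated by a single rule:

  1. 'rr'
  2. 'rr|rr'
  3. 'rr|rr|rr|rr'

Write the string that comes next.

Each string is two copies of the previous one joined by '|'.
Doubling rr|rr|rr|rr with '|' between the halves:

rr|rr|rr|rr|rr|rr|rr|rr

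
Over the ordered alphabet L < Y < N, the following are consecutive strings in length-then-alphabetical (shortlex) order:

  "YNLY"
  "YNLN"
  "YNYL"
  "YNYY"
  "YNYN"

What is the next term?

YNNL

Find the rightmost character of YNYN below N, bump it to the next letter, and reset everything to its right to L.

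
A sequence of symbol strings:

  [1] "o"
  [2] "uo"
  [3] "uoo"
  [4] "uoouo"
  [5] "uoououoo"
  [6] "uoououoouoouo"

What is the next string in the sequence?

From term 3 onward, concatenate the last term with the second-to-last: uo·o = uoo, uoo·uo = uoouo, …
The next term joins uoououoouoouo and uoououoo.

uoououoouoououoououoo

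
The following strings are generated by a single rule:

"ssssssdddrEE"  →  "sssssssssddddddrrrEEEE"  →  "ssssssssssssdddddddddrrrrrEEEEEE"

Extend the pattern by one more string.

Term n consists of 3n+3 s's, followed by 3n d's, followed by 2n-1 r's, followed by 2n E's (n = 1, 2, …).
Setting n = 4 gives 15, 12, 7, 8 characters in each block.

sssssssssssssssddddddddddddrrrrrrrEEEEEEEE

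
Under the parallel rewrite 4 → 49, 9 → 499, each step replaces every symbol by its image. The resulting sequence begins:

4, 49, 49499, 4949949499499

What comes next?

Rewriting the 13 symbols of 4949949499499 one by one yields 49 499 49 499 499 49 499 49 499 499 49 499 499; concatenated:

4949949499499494994949949949499499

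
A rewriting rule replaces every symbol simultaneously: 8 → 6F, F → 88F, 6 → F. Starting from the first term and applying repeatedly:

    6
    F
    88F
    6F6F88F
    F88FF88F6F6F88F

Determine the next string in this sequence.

Rewriting the 15 symbols of F88FF88F6F6F88F one by one yields 88F 6F 6F 88F 88F 6F 6F 88F F 88F F 88F 6F 6F 88F; concatenated:

88F6F6F88F88F6F6F88FF88FF88F6F6F88F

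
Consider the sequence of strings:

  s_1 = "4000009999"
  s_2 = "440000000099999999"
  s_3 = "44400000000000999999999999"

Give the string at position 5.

Reading off run lengths: 4 runs 1, 2, 3; 0 runs 5, 8, 11; 9 runs 4, 8, 12 — each is linear in n (n = 1, 2, …).
At n = 5 the blocks have lengths 5, 17, 20.

444440000000000000000099999999999999999999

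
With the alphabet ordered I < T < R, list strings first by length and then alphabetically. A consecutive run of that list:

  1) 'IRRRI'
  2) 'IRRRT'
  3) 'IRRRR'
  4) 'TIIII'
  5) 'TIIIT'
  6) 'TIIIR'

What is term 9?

Continuing the enumeration 3 steps past TIIIR: TIIIR → TIITI → TIITT → (answer).

TIITR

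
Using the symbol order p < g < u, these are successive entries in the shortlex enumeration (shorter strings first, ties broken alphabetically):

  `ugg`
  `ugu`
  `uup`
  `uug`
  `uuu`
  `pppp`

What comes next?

pppg

Find the rightmost character of pppp below u, bump it to the next letter, and reset everything to its right to p.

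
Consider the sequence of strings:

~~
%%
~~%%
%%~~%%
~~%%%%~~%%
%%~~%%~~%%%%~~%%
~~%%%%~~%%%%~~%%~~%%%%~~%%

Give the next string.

%%~~%%~~%%%%~~%%~~%%%%~~%%%%~~%%~~%%%%~~%%

This is a Fibonacci-style word recurrence s(k) = s(k−2)·s(k−1): e.g. ~~·%% = ~~%%.
So term 8 is %%~~%%~~%%%%~~%%·~~%%%%~~%%%%~~%%~~%%%%~~%%.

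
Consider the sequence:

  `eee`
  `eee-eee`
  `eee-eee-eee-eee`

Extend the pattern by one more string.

Each string is two copies of the previous one joined by '-'.
Doubling eee-eee-eee-eee with '-' between the halves:

eee-eee-eee-eee-eee-eee-eee-eee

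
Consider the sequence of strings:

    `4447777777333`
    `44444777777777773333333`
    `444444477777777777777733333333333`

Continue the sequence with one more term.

Each string has the form 4^{2n+1} 7^{4n+3} 3^{4n-1} (n = 1, 2, …).
At n = 4 the blocks have lengths 9, 19, 15.

4444444447777777777777777777333333333333333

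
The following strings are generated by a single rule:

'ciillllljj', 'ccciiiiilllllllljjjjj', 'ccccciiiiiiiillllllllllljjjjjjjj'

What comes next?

Term n consists of 2n-1 c's, followed by 3n-1 i's, followed by 3n+2 l's, followed by 3n-1 j's (n = 1, 2, …).
Setting n = 4 gives 7, 11, 14, 11 characters in each block.

ccccccciiiiiiiiiiilllllllllllllljjjjjjjjjjj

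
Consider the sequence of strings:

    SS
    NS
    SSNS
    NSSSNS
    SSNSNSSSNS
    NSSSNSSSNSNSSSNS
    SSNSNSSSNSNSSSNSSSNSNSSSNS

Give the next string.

Each term (from the third on) is the two preceding terms concatenated in order: term 3 = SS·NS = SSNS.
The next term joins NSSSNSSSNSNSSSNS and SSNSNSSSNSNSSSNSSSNSNSSSNS.

NSSSNSSSNSNSSSNSSSNSNSSSNSNSSSNSSSNSNSSSNS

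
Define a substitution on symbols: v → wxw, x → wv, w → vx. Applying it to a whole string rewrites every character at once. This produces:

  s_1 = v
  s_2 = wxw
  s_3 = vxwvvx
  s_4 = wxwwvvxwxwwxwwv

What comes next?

Rewriting the 15 symbols of wxwwvvxwxwwxwwv one by one yields vx wv vx vx wxw wxw wv vx wv vx vx wv vx vx wxw; concatenated:

vxwvvxvxwxwwxwwvvxwvvxvxwvvxvxwxw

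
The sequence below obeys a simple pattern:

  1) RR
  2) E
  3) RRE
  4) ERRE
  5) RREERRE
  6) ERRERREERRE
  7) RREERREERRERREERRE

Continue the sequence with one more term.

This is a Fibonacci-style word recurrence s(k) = s(k−2)·s(k−1): e.g. RR·E = RRE.
Continuing: ERRERREERRE · RREERREERRERREERRE gives term 8.

ERRERREERRERREERREERRERREERRE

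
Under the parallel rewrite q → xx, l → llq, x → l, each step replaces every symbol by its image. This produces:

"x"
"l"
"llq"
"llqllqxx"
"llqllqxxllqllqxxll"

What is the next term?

Applying the rule to each of the 18 symbols of llqllqxxllqllqxxll gives the pieces llq llq xx llq llq xx l l llq llq xx llq llq xx l l llq llq, which concatenate to the answer.

llqllqxxllqllqxxllllqllqxxllqllqxxllllqllq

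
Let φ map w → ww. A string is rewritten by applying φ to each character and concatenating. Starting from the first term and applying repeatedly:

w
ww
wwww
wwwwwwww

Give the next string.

wwwwwwwwwwwwwwww

Rewriting each symbol of wwwwwwww: w→ww, w→ww, w→ww, w→ww, w→ww, w→ww, w→ww, w→ww, which concatenates to ww ww ww ww ww ww ww ww.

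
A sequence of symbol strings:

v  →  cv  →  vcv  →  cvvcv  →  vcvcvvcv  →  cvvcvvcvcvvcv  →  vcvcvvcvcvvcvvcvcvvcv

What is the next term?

cvvcvvcvcvvcvvcvcvvcvcvvcvvcvcvvcv

This is a Fibonacci-style word recurrence s(k) = s(k−2)·s(k−1): e.g. v·cv = vcv.
Continuing: cvvcvvcvcvvcv · vcvcvvcvcvvcvvcvcvvcv gives term 8.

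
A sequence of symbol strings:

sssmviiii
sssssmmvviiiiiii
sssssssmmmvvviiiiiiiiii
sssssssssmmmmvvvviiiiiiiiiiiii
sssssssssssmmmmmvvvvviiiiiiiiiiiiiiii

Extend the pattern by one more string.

sssssssssssssmmmmmmvvvvvviiiiiiiiiiiiiiiiiii

Reading off run lengths: s runs 3, 5, 7, 9, 11; m runs 1, 2, 3, 4, 5; v runs 1, 2, 3, 4, 5; i runs 4, 7, 10, 13, 16 — each is linear in n (n = 1, 2, …).
At n = 6 the blocks have lengths 13, 6, 6, 19.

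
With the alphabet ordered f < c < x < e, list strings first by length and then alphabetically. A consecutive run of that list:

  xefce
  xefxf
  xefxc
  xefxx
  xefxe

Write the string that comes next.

xefef

Find the rightmost character of xefxe below e, bump it to the next letter, and reset everything to its right to f.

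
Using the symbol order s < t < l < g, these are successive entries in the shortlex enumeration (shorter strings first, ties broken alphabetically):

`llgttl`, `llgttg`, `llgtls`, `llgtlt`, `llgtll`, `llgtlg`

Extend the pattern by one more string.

Treat llgtlg as a base-4 numeral over the given alphabet and add one, carrying through any trailing g's.

llgtgs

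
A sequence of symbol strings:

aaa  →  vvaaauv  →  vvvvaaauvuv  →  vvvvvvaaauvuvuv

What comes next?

Each term wraps the previous one in vv on the left and uv on the right.
Applying this once more to vvvvvvaaauvuvuv:

vvvvvvvvaaauvuvuvuv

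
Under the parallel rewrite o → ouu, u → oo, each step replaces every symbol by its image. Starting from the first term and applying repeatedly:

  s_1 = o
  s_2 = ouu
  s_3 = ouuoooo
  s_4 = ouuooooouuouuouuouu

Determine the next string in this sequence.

Rewriting the 19 symbols of ouuooooouuouuouuouu one by one yields ouu oo oo ouu ouu ouu ouu ouu oo oo ouu oo oo ouu oo oo ouu oo oo; concatenated:

ouuooooouuouuouuouuouuooooouuooooouuooooouuoooo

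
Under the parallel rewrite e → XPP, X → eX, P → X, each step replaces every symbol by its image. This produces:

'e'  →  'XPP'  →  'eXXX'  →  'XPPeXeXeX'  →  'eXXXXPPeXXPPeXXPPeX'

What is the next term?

Applying the rule to each of the 19 symbols of eXXXXPPeXXPPeXXPPeX gives the pieces XPP eX eX eX eX X X XPP eX eX X X XPP eX eX X X XPP eX, which concatenate to the answer.

XPPeXeXeXeXXXXPPeXeXXXXPPeXeXXXXPPeX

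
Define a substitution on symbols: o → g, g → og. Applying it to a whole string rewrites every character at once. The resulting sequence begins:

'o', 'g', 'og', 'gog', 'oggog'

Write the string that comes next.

Rewriting each symbol of oggog: o→g, g→og, g→og, o→g, g→og, which concatenates to g og og g og.

gogoggog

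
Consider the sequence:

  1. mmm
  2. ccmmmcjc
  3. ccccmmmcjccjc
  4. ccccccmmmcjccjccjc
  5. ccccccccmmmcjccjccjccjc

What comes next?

Each term wraps the previous one in cc on the left and cjc on the right.
Applying this once more to ccccccccmmmcjccjccjccjc:

ccccccccccmmmcjccjccjccjccjc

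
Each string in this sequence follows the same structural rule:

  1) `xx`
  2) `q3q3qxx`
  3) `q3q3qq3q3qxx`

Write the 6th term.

q3q3qq3q3qq3q3qq3q3qq3q3qxx

Each term is the previous one with q3q3q prepended.
From q3q3qq3q3qxx, 3 further steps: q3q3qq3q3qxx → q3q3qq3q3qq3q3qxx → q3q3qq3q3qq3q3qq3q3qxx → (answer).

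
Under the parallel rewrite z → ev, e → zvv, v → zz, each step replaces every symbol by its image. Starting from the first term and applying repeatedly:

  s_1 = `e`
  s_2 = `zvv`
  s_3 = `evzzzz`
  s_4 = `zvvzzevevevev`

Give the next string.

Rewriting the 13 symbols of zvvzzevevevev one by one yields ev zz zz ev ev zvv zz zvv zz zvv zz zvv zz; concatenated:

evzzzzevevzvvzzzvvzzzvvzzzvvzz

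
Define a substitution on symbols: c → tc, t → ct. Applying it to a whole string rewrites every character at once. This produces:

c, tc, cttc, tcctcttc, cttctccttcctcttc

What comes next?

φ(cttctccttcctcttc) expands symbol-by-symbol to tc ct ct tc ct tc tc ct ct tc tc ct tc ct ct tc; joining the 16 pieces gives the next term.

tcctcttccttctcctcttctccttcctcttc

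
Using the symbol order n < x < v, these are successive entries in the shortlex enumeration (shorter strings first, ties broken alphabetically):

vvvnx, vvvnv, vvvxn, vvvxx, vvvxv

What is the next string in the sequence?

Find the rightmost character of vvvxv below v, bump it to the next letter, and reset everything to its right to n.

vvvvn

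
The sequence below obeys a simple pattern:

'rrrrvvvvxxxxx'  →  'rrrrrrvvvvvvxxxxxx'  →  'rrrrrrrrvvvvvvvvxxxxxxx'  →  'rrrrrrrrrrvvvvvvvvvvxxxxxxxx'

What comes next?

Term n consists of 2n r's, followed by 2n v's, followed by n+3 x's, where the shown terms are n = 2, 3, 4, 5.
For the next term, n = 6, so the run lengths are 12, 12, 9.

rrrrrrrrrrrrvvvvvvvvvvvvxxxxxxxxx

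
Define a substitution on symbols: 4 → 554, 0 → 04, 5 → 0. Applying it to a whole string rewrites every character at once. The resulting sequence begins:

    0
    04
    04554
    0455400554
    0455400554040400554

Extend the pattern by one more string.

04554005540404005540455404554040400554

φ(0455400554040400554) expands symbol-by-symbol to 04 554 0 0 554 04 04 0 0 554 04 554 04 554 04 04 0 0 554; joining the 19 pieces gives the next term.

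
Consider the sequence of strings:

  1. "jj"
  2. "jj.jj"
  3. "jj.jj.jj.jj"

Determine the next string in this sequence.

Every step duplicates the string with '.' between the halves.
One more doubling of jj.jj.jj.jj gives the answer.

jj.jj.jj.jj.jj.jj.jj.jj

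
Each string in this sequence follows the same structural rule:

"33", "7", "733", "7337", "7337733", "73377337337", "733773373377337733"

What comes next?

From term 3 onward, concatenate the last term with the second-to-last: 7·33 = 733, 733·7 = 7337, …
The next term joins 733773373377337733 and 73377337337.

73377337337733773373377337337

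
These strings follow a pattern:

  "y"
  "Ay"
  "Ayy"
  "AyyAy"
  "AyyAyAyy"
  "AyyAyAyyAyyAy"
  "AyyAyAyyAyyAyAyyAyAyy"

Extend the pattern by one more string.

This is a Fibonacci-style word recurrence s(k) = s(k−1)·s(k−2): e.g. Ay·y = Ayy.
So term 8 is AyyAyAyyAyyAyAyyAyAyy·AyyAyAyyAyyAy.

AyyAyAyyAyyAyAyyAyAyyAyyAyAyyAyyAy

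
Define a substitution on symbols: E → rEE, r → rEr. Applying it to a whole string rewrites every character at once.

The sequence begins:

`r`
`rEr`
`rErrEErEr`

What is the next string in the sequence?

Apply φ to rErrEErEr symbol by symbol: r→rEr, E→rEE, r→rEr, r→rEr, E→rEE, E→rEE, r→rEr, E→rEE, r→rEr; joined: rEr rEE rEr rEr rEE rEE rEr rEE rEr.

rErrEErErrErrEErEErErrEErEr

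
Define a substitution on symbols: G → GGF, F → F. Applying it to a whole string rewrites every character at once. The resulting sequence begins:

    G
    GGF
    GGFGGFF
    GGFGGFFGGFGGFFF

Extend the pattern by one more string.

Replace each of the 15 characters of GGFGGFFGGFGGFFF in place — GGF GGF F GGF GGF F F GGF GGF F GGF GGF F F F — and concatenate.

GGFGGFFGGFGGFFFGGFGGFFGGFGGFFFF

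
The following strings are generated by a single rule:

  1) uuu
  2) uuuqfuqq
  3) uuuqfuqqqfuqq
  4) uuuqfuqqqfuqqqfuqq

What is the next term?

Every step adds qfuqq to the end: s(k+1) = s(k)·qfuqq.
Applying this once more to uuuqfuqqqfuqqqfuqq:

uuuqfuqqqfuqqqfuqqqfuqq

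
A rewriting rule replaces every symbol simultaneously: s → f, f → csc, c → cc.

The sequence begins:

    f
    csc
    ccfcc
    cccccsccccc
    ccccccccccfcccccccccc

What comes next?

Rewriting the 21 symbols of ccccccccccfcccccccccc one by one yields cc cc cc cc cc cc cc cc cc cc csc cc cc cc cc cc cc cc cc cc cc; concatenated:

cccccccccccccccccccccsccccccccccccccccccccc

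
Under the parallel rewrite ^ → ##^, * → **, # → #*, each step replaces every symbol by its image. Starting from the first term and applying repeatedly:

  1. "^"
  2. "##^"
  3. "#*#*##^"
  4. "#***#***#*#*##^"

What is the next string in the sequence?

Replace each of the 15 characters of #***#***#*#*##^ in place — #* ** ** ** #* ** ** ** #* ** #* ** #* #* ##^ — and concatenate.

#*******#*******#***#***#*#*##^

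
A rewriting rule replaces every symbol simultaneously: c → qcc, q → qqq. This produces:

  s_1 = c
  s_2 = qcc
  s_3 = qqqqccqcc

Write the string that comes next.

Apply φ to qqqqccqcc symbol by symbol: q→qqq, q→qqq, q→qqq, q→qqq, c→qcc, c→qcc, q→qqq, c→qcc, c→qcc; joined: qqq qqq qqq qqq qcc qcc qqq qcc qcc.

qqqqqqqqqqqqqccqccqqqqccqcc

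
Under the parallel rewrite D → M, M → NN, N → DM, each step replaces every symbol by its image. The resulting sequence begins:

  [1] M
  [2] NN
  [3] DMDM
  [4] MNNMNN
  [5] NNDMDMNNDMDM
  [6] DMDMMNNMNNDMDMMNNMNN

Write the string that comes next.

φ(DMDMMNNMNNDMDMMNNMNN) expands symbol-by-symbol to M NN M NN NN DM DM NN DM DM M NN M NN NN DM DM NN DM DM; joining the 20 pieces gives the next term.

MNNMNNNNDMDMNNDMDMMNNMNNNNDMDMNNDMDM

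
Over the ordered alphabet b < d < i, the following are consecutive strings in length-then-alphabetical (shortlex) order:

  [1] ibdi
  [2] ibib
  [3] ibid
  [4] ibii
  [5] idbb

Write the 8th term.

iddb

Advancing 3 positions from idbb through idbb → idbd → idbi reaches term 8.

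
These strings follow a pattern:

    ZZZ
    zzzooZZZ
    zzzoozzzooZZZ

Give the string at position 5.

Each term is the previous one with zzzoo prepended.
From zzzoozzzooZZZ, 2 further steps: zzzoozzzooZZZ → zzzoozzzoozzzooZZZ → (answer).

zzzoozzzoozzzoozzzooZZZ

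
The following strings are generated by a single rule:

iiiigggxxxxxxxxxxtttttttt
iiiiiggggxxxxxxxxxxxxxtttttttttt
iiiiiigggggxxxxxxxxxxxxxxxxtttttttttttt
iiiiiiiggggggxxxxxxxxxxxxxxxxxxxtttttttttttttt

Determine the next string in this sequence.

Reading off run lengths: i runs 4, 5, 6, 7; g runs 3, 4, 5, 6; x runs 10, 13, 16, 19; t runs 8, 10, 12, 14 — each is linear in n, where the shown terms are n = 3, 4, 5, 6.
For the next term, n = 7, so the run lengths are 8, 7, 22, 16.

iiiiiiiigggggggxxxxxxxxxxxxxxxxxxxxxxtttttttttttttttt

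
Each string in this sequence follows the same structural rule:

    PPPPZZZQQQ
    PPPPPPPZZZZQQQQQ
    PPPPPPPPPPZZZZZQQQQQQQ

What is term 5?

PPPPPPPPPPPPPPPPZZZZZZZQQQQQQQQQQQ

Reading off run lengths: P runs 4, 7, 10; Z runs 3, 4, 5; Q runs 3, 5, 7 — each is linear in n (n = 1, 2, …).
For term 5, n = 5, so the run lengths are 16, 7, 11.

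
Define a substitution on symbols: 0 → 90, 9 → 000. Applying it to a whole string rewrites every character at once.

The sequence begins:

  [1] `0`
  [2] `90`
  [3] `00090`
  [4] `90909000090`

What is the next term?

Rewriting each symbol of 90909000090: 9→000, 0→90, 9→000, 0→90, 9→000, 0→90, 0→90, 0→90, 0→90, 9→000, 0→90, which concatenates to 000 90 000 90 000 90 90 90 90 000 90.

00090000900009090909000090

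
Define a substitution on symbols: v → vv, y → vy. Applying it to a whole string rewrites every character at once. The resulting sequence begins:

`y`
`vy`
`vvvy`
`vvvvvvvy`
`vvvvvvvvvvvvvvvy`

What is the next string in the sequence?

φ(vvvvvvvvvvvvvvvy) expands symbol-by-symbol to vv vv vv vv vv vv vv vv vv vv vv vv vv vv vv vy; joining the 16 pieces gives the next term.

vvvvvvvvvvvvvvvvvvvvvvvvvvvvvvvy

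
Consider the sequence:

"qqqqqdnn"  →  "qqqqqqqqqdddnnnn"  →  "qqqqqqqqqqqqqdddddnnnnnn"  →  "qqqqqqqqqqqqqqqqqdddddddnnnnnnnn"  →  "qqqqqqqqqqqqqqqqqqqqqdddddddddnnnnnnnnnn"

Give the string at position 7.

qqqqqqqqqqqqqqqqqqqqqqqqqqqqqdddddddddddddnnnnnnnnnnnnnn

Reading off run lengths: q runs 5, 9, 13, 17, 21; d runs 1, 3, 5, 7, 9; n runs 2, 4, 6, 8, 10 — each is linear in n (n = 1, 2, …).
Setting n = 7 gives 29, 13, 14 characters in each block.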